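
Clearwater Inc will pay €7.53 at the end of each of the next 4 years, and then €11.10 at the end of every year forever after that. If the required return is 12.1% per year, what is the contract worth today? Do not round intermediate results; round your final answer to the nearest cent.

€80.91

PV of 4-year annuity: €7.53 × [1 − (1+0.121)^−4] / 0.121 = 22.82315
Perpetuity value at year 4: €11.10 / 0.121 = 91.73554
PV of perpetuity: 91.73554 / (1+0.121)^4 = 58.09184
Total PV = 22.82315 + 58.09184 = 80.91500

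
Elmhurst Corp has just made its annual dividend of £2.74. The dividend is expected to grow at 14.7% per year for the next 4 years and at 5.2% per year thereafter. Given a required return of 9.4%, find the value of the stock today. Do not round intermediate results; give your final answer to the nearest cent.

D_1 = 3.14278
D_2 = 3.60477
D_3 = 4.13467
D_4 = 4.74247
Terminal value at year 4: TV = D_4×(1+g_2)/(r−g_2) = 4.98907/0.042 = 118.78748
P_0 = D_1/(1+r)^1 + D_2/(1+r)^2 + D_3/(1+r)^3 + D_4/(1+r)^4 + TV/(1+r)^4
    = 2.87274 + 3.01192 + 3.15783 + 3.31082 + 82.92804 = 95.28134

£95.28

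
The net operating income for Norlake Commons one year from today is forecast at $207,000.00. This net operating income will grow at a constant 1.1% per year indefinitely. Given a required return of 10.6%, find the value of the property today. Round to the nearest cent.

Growing perpetuity: P = D₁ / (r − g) = $207,000.0000 / (0.106 − 0.011) = $2,178,947.37

$2178947.37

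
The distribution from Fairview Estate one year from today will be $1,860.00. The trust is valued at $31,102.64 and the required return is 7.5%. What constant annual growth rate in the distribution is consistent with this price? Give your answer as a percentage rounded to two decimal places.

P = D₁/(r−g) ⇒ g = r − D₁/P = 0.075 − $1,860.00/$31,102.64 = 0.015198

1.52%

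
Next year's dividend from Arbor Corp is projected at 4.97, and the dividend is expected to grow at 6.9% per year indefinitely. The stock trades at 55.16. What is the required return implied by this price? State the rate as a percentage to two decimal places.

P = D₁/(r − g) ⇒ r = D₁/P + g = 4.9700/55.16 + 0.069 = 0.090102 + 0.069 = 0.159102

15.91%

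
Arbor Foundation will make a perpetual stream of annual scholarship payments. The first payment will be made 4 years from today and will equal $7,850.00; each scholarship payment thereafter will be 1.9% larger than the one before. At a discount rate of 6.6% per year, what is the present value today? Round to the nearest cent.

$137879.65

Value at end of year 3: C₁ / (r − g) = $7,850.00 / (0.066 − 0.019) = $167,021.2766
Discount to today: PV = $167,021.2766 / (1 + 0.066)^3 = $167,021.2766 / 1.211355 = $137,879.65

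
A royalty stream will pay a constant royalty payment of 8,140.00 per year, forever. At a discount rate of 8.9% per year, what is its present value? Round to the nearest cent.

Level perpetuity: PV = C / r = 8,140.00 / 0.089 = 91,460.67

91460.67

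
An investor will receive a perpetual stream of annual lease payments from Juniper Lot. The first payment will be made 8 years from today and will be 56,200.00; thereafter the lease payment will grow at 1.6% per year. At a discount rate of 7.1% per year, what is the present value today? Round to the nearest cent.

Value at end of year 7: C₁ / (r − g) = 56,200.00 / (0.071 − 0.016) = 1,021,818.1818
Discount to today: PV = 1,021,818.1818 / (1 + 0.071)^7 = 1,021,818.1818 / 1.616316 = 632,189.58

632189.58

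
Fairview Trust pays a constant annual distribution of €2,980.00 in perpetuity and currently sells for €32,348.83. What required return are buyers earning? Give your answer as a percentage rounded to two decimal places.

P = C/r ⇒ r = C/P = €2,980.00/€32,348.83 = 0.092121

9.21%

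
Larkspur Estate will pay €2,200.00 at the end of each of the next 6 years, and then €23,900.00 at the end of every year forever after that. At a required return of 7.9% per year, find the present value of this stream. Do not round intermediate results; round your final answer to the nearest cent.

€201910.10

PV of 6-year annuity: €2,200.00 × [1 − (1+0.079)^−6] / 0.079 = 10201.26235
Perpetuity value at year 6: €23,900.00 / 0.079 = 302531.64557
PV of perpetuity: 302531.64557 / (1+0.079)^6 = 191708.84098
Total PV = 10201.26235 + 191708.84098 = 201910.10332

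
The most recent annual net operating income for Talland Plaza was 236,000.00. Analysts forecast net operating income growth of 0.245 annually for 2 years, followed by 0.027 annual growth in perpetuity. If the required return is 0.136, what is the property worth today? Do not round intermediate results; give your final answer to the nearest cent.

3212885.06

D_1 = 293820.00000
D_2 = 365805.90000
Terminal value at year 2: TV = D_2×(1+g_2)/(r−g_2) = 375682.65930/0.109 = 3446629.90183
P_0 = D_1/(1+r)^1 + D_2/(1+r)^2 + TV/(1+r)^2
    = 258644.36620 + 283461.47528 + 2670779.22119 = 3212885.06267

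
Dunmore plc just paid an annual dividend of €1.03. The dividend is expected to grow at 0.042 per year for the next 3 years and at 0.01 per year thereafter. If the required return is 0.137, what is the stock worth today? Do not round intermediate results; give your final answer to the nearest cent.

D_1 = 1.07326
D_2 = 1.11834
D_3 = 1.16531
Terminal value at year 3: TV = D_3×(1+g_2)/(r−g_2) = 1.17696/0.127 = 9.26740
P_0 = D_1/(1+r)^1 + D_2/(1+r)^2 + D_3/(1+r)^3 + TV/(1+r)^3
    = 0.94394 + 0.86507 + 0.79279 + 6.30488 = 8.90668

€8.91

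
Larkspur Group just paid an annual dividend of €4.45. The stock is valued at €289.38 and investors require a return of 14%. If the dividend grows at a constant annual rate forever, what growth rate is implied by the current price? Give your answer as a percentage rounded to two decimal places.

12.27%

P = D₀(1+g)/(r−g) ⇒ P(r−g) = D₀(1+g) ⇒ g(P+D₀) = P·r − D₀
g = (P·r − D₀)/(P + D₀) = (€289.38×0.14 − €4.45) / (€289.38 + €4.45) = 0.122735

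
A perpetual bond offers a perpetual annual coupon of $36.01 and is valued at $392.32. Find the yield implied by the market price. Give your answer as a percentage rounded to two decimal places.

P = C/r ⇒ r = C/P = $36.01/$392.32 = 0.091787

9.18%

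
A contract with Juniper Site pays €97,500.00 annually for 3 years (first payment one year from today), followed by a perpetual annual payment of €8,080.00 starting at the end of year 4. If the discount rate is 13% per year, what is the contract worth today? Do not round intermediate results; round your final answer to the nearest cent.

€273288.11

PV of 3-year annuity: €97,500.00 × [1 − (1+0.13)^−3] / 0.13 = 230212.37829
Perpetuity value at year 3: €8,080.00 / 0.13 = 62153.84615
PV of perpetuity: 62153.84615 / (1+0.13)^3 = 43075.73316
Total PV = 230212.37829 + 43075.73316 = 273288.11145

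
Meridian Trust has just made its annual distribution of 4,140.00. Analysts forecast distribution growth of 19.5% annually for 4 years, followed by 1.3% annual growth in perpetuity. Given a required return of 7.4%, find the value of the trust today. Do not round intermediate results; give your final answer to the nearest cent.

D_1 = 4947.30000
D_2 = 5912.02350
D_3 = 7064.86808
D_4 = 8442.51736
Terminal value at year 4: TV = D_4×(1+g_2)/(r−g_2) = 8552.27008/0.061 = 140201.14892
P_0 = D_1/(1+r)^1 + D_2/(1+r)^2 + D_3/(1+r)^3 + D_4/(1+r)^4 + TV/(1+r)^4
    = 4606.42458 + 5125.39793 + 5702.84034 + 6345.33911 + 105374.23801 = 127154.23997

127154.24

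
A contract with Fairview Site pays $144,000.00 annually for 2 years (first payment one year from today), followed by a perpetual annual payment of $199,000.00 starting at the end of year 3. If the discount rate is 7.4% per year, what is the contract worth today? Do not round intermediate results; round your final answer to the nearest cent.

PV of 2-year annuity: $144,000.00 × [1 − (1+0.074)^−2] / 0.074 = 258918.26098
Perpetuity value at year 2: $199,000.00 / 0.074 = 2689189.18919
PV of perpetuity: 2689189.18919 / (1+0.074)^2 = 2331378.53687
Total PV = 258918.26098 + 2331378.53687 = 2590296.79784

$2590296.80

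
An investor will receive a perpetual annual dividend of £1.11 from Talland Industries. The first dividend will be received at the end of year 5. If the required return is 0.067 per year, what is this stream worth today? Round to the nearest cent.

£12.78

Value at end of year 4: C / r = £1.11 / 0.067 = £16.5672
Discount to today: PV = £16.5672 / (1 + 0.067)^4 = £16.5672 / 1.296157 = £12.78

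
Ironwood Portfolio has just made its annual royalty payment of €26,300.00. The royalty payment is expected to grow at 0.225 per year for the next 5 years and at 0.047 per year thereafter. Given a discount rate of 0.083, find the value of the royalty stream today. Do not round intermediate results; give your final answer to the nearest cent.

€1609449.55

D_1 = 32217.50000
D_2 = 39466.43750
D_3 = 48346.38594
D_4 = 59224.32277
D_5 = 72549.79540
Terminal value at year 5: TV = D_5×(1+g_2)/(r−g_2) = 75959.63578/0.036 = 2109989.88281
P_0 = D_1/(1+r)^1 + D_2/(1+r)^2 + D_3/(1+r)^3 + D_4/(1+r)^4 + D_5/(1+r)^5 + TV/(1+r)^5
    = 29748.38412 + 33648.91094 + 38060.86417 + 43051.30066 + 48696.06953 + 1416244.02223 = 1609449.55164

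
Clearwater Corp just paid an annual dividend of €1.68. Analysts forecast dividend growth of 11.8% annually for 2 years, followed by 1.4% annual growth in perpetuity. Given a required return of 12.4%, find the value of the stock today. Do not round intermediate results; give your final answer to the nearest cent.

€18.65

D_1 = 1.87824
D_2 = 2.09987
Terminal value at year 2: TV = D_2×(1+g_2)/(r−g_2) = 2.12927/0.11 = 19.35700
P_0 = D_1/(1+r)^1 + D_2/(1+r)^2 + TV/(1+r)^2
    = 1.67103 + 1.66211 + 15.32165 = 18.65479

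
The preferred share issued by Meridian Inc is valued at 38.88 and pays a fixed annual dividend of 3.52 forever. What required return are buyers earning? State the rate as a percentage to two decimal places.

P = C/r ⇒ r = C/P = 3.52/38.88 = 0.090535

9.05%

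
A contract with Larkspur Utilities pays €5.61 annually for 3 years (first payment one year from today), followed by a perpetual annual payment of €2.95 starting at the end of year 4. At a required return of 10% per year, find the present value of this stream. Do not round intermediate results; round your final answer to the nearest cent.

PV of 3-year annuity: €5.61 × [1 − (1+0.1)^−3] / 0.1 = 13.95124
Perpetuity value at year 3: €2.95 / 0.1 = 29.50000
PV of perpetuity: 29.50000 / (1+0.1)^3 = 22.16379
Total PV = 13.95124 + 22.16379 = 36.11503

€36.12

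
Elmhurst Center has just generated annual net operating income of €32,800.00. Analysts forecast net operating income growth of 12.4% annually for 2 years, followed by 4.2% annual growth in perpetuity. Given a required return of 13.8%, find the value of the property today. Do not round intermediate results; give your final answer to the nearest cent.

€411705.33

D_1 = 36867.20000
D_2 = 41438.73280
Terminal value at year 2: TV = D_2×(1+g_2)/(r−g_2) = 43179.15958/0.096 = 449782.91227
P_0 = D_1/(1+r)^1 + D_2/(1+r)^2 + TV/(1+r)^2
    = 32396.48506 + 31997.93428 + 347310.91165 = 411705.33099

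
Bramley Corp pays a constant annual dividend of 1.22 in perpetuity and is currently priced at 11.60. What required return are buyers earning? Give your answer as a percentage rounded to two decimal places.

10.52%

P = C/r ⇒ r = C/P = 1.22/11.60 = 0.105172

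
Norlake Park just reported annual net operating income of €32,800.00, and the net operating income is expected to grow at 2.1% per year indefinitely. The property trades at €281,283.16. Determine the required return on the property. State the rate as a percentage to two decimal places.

14.01%

D₁ = €32,800.00 × 1.021 = €33,488.8000
P = D₁/(r − g) ⇒ r = D₁/P + g = €33,488.8000/€281,283.16 + 0.021 = 0.119057 + 0.021 = 0.140057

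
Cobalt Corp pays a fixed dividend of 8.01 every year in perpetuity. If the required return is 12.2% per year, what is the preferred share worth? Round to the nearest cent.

Level perpetuity: PV = C / r = 8.01 / 0.122 = 65.66

65.66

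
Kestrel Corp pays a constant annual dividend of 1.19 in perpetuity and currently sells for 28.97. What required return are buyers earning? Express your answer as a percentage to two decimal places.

4.11%

P = C/r ⇒ r = C/P = 1.19/28.97 = 0.041077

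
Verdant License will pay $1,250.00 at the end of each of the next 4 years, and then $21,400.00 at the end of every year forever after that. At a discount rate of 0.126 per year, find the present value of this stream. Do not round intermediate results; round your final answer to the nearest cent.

$109404.11

PV of 4-year annuity: $1,250.00 × [1 − (1+0.126)^−4] / 0.126 = 3749.20352
Perpetuity value at year 4: $21,400.00 / 0.126 = 169841.26984
PV of perpetuity: 169841.26984 / (1+0.126)^4 = 105654.90556
Total PV = 3749.20352 + 105654.90556 = 109404.10908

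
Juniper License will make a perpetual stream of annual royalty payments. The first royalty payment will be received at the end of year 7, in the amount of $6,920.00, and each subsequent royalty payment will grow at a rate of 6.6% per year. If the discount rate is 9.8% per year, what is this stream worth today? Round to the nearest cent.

$123407.65

Value at end of year 6: C₁ / (r − g) = $6,920.00 / (0.098 − 0.066) = $216,250.0000
Discount to today: PV = $216,250.0000 / (1 + 0.098)^6 = $216,250.0000 / 1.752323 = $123,407.65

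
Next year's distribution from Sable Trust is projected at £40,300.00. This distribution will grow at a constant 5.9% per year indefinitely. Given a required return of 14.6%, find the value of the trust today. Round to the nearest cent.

Growing perpetuity: P = D₁ / (r − g) = £40,300.0000 / (0.146 − 0.059) = £463,218.39

£463218.39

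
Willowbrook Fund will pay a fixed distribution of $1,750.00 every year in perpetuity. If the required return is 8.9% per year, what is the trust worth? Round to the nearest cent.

$19662.92

Level perpetuity: PV = C / r = $1,750.00 / 0.089 = $19,662.92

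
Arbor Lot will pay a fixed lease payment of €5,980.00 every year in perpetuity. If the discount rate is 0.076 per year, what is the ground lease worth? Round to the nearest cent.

€78684.21

Level perpetuity: PV = C / r = €5,980.00 / 0.076 = €78,684.21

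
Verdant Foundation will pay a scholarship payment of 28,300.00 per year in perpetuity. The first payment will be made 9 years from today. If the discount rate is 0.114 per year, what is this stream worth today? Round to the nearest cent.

Value at end of year 8: C / r = 28,300.00 / 0.114 = 248,245.6140
Discount to today: PV = 248,245.6140 / (1 + 0.114)^8 = 248,245.6140 / 2.371819 = 104,664.66

104664.66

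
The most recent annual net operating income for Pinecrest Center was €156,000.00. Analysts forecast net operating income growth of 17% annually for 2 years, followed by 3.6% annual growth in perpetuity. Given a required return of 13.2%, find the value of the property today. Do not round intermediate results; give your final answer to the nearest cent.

€2126309.63

D_1 = 182520.00000
D_2 = 213548.40000
Terminal value at year 2: TV = D_2×(1+g_2)/(r−g_2) = 221236.14240/0.096 = 2304543.15000
P_0 = D_1/(1+r)^1 + D_2/(1+r)^2 + TV/(1+r)^2
    = 161236.74912 + 166649.29016 + 1798423.58969 = 2126309.62898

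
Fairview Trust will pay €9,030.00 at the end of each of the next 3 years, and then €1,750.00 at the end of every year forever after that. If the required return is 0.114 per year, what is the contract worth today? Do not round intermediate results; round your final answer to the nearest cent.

€33018.08

PV of 3-year annuity: €9,030.00 × [1 − (1+0.114)^−3] / 0.114 = 21914.12752
Perpetuity value at year 3: €1,750.00 / 0.114 = 15350.87719
PV of perpetuity: 15350.87719 / (1+0.114)^3 = 11103.95325
Total PV = 21914.12752 + 11103.95325 = 33018.08078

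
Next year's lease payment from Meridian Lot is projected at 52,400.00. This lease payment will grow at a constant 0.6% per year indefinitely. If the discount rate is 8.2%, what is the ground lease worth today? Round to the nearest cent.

689473.68

Growing perpetuity: P = D₁ / (r − g) = 52,400.0000 / (0.082 − 0.006) = 689,473.68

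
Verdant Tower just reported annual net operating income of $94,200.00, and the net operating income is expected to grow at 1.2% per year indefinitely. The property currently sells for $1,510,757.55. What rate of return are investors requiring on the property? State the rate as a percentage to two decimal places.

D₁ = $94,200.00 × 1.012 = $95,330.4000
P = D₁/(r − g) ⇒ r = D₁/P + g = $95,330.4000/$1,510,757.55 + 0.012 = 0.063101 + 0.012 = 0.075101

7.51%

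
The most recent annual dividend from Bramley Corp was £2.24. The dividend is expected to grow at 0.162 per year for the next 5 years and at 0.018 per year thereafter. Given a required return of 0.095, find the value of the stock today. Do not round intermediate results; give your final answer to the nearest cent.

£53.28

D_1 = 2.60288
D_2 = 3.02455
D_3 = 3.51452
D_4 = 4.08388
D_5 = 4.74546
Terminal value at year 5: TV = D_5×(1+g_2)/(r−g_2) = 4.83088/0.077 = 62.73873
P_0 = D_1/(1+r)^1 + D_2/(1+r)^2 + D_3/(1+r)^3 + D_4/(1+r)^4 + D_5/(1+r)^5 + TV/(1+r)^5
    = 2.37706 + 2.52251 + 2.67685 + 2.84064 + 3.01445 + 39.85338 = 53.28488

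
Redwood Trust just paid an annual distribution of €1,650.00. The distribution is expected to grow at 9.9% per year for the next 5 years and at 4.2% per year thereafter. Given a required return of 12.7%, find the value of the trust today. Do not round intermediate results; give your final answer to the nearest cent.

D_1 = 1813.35000
D_2 = 1992.87165
D_3 = 2190.16594
D_4 = 2406.99237
D_5 = 2645.28462
Terminal value at year 5: TV = D_5×(1+g_2)/(r−g_2) = 2756.38657/0.085 = 32428.07730
P_0 = D_1/(1+r)^1 + D_2/(1+r)^2 + D_3/(1+r)^3 + D_4/(1+r)^4 + D_5/(1+r)^5 + TV/(1+r)^5
    = 1609.00621 + 1569.03090 + 1530.04877 + 1492.03513 + 1454.96594 + 17836.17067 = 25491.25762

€25491.26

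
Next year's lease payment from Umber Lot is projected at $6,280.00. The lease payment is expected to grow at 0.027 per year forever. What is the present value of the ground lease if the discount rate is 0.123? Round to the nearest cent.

Growing perpetuity: P = D₁ / (r − g) = $6,280.0000 / (0.123 − 0.027) = $65,416.67

$65416.67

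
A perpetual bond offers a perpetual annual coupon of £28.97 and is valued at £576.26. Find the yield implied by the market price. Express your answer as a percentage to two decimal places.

5.03%

P = C/r ⇒ r = C/P = £28.97/£576.26 = 0.050272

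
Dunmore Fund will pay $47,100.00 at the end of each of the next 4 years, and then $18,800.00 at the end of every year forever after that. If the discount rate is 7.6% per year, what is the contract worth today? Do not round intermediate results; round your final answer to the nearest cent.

PV of 4-year annuity: $47,100.00 × [1 − (1+0.076)^−4] / 0.076 = 157400.29041
Perpetuity value at year 4: $18,800.00 / 0.076 = 247368.42105
PV of perpetuity: 247368.42105 / (1+0.076)^4 = 184541.97817
Total PV = 157400.29041 + 184541.97817 = 341942.26858

$341942.27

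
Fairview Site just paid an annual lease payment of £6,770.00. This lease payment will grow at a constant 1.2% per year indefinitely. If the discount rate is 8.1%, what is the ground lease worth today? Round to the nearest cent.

£99293.33

D₁ = D₀ × (1 + g) = £6,770.00 × 1.012 = £6,851.2400
Growing perpetuity: P = D₁ / (r − g) = £6,851.2400 / (0.081 − 0.012) = £99,293.33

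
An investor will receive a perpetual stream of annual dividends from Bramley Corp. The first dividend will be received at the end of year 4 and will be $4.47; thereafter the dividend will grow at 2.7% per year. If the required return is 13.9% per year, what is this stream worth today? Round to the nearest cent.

Value at end of year 3: C₁ / (r − g) = $4.47 / (0.139 − 0.027) = $39.9107
Discount to today: PV = $39.9107 / (1 + 0.139)^3 = $39.9107 / 1.477649 = $27.01

$27.01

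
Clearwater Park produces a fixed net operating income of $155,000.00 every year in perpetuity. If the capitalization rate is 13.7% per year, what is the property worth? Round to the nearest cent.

Level perpetuity: PV = C / r = $155,000.00 / 0.137 = $1,131,386.86

$1131386.86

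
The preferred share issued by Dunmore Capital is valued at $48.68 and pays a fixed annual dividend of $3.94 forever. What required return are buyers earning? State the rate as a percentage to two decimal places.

P = C/r ⇒ r = C/P = $3.94/$48.68 = 0.080937

8.09%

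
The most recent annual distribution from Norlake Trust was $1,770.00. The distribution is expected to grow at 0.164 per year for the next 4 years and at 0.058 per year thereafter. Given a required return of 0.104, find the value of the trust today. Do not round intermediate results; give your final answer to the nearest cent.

D_1 = 2060.28000
D_2 = 2398.16592
D_3 = 2791.46513
D_4 = 3249.26541
Terminal value at year 4: TV = D_4×(1+g_2)/(r−g_2) = 3437.72281/0.046 = 74733.10448
P_0 = D_1/(1+r)^1 + D_2/(1+r)^2 + D_3/(1+r)^3 + D_4/(1+r)^4 + TV/(1+r)^4
    = 1866.19565 + 1967.61933 + 2074.55516 + 2187.30273 + 50307.96268 = 58403.63555

$58403.64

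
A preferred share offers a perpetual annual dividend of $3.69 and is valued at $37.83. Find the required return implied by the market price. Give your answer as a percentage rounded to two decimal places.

P = C/r ⇒ r = C/P = $3.69/$37.83 = 0.097542

9.75%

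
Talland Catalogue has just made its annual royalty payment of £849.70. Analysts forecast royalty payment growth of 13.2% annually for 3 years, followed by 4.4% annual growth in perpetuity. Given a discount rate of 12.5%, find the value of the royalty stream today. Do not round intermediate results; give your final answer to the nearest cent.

D_1 = 961.86040
D_2 = 1088.82597
D_3 = 1232.55100
Terminal value at year 3: TV = D_3×(1+g_2)/(r−g_2) = 1286.78325/0.081 = 15886.21290
P_0 = D_1/(1+r)^1 + D_2/(1+r)^2 + D_3/(1+r)^3 + TV/(1+r)^3
    = 854.98702 + 860.30694 + 865.65996 + 11157.39507 = 13738.34900

£13738.35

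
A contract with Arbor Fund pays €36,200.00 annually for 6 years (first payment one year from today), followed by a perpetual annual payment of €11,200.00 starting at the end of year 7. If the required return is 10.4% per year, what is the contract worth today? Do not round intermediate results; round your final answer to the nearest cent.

PV of 6-year annuity: €36,200.00 × [1 − (1+0.104)^−6] / 0.104 = 155829.38325
Perpetuity value at year 6: €11,200.00 / 0.104 = 107692.30769
PV of perpetuity: 107692.30769 / (1+0.104)^6 = 59479.90182
Total PV = 155829.38325 + 59479.90182 = 215309.28508

€215309.29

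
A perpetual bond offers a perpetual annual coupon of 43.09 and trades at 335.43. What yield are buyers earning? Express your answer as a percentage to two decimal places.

P = C/r ⇒ r = C/P = 43.09/335.43 = 0.128462

12.85%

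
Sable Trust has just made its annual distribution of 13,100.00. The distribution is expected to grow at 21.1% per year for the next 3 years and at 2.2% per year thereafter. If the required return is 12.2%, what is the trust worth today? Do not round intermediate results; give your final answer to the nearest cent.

214206.63

D_1 = 15864.10000
D_2 = 19211.42510
D_3 = 23265.03580
Terminal value at year 3: TV = D_3×(1+g_2)/(r−g_2) = 23776.86658/0.1 = 237768.66584
P_0 = D_1/(1+r)^1 + D_2/(1+r)^2 + D_3/(1+r)^3 + TV/(1+r)^3
    = 14139.12656 + 15260.67938 + 16471.19673 + 168335.63056 = 214206.63323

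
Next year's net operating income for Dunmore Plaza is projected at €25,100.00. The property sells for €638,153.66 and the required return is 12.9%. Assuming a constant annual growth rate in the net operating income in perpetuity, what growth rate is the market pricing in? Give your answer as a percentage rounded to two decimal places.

P = D₁/(r−g) ⇒ g = r − D₁/P = 0.129 − €25,100.00/€638,153.66 = 0.089668

8.97%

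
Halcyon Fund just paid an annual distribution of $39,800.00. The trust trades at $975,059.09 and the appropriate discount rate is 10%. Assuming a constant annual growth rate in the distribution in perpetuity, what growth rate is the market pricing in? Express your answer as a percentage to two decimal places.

5.69%

P = D₀(1+g)/(r−g) ⇒ P(r−g) = D₀(1+g) ⇒ g(P+D₀) = P·r − D₀
g = (P·r − D₀)/(P + D₀) = ($975,059.09×0.1 − $39,800.00) / ($975,059.09 + $39,800.00) = 0.056861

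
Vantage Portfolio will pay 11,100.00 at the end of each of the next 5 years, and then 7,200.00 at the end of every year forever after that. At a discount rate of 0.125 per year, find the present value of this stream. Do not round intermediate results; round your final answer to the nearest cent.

71486.22

PV of 5-year annuity: 11,100.00 × [1 − (1+0.125)^−5] / 0.125 = 39522.30859
Perpetuity value at year 5: 7,200.00 / 0.125 = 57600.00000
PV of perpetuity: 57600.00000 / (1+0.125)^5 = 31963.90794
Total PV = 39522.30859 + 31963.90794 = 71486.21653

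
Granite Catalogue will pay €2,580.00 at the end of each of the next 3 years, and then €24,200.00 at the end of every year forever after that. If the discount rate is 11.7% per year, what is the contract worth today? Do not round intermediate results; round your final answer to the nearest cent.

PV of 3-year annuity: €2,580.00 × [1 − (1+0.117)^−3] / 0.117 = 6228.81045
Perpetuity value at year 3: €24,200.00 / 0.117 = 206837.60684
PV of perpetuity: 206837.60684 / (1+0.117)^3 = 148412.33053
Total PV = 6228.81045 + 148412.33053 = 154641.14098

€154641.14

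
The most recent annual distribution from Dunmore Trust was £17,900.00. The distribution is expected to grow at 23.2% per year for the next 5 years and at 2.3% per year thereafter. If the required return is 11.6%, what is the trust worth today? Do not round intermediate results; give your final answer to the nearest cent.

D_1 = 22052.80000
D_2 = 27169.04960
D_3 = 33472.26911
D_4 = 41237.83554
D_5 = 50805.01339
Terminal value at year 5: TV = D_5×(1+g_2)/(r−g_2) = 51973.52869/0.093 = 558855.14724
P_0 = D_1/(1+r)^1 + D_2/(1+r)^2 + D_3/(1+r)^3 + D_4/(1+r)^4 + D_5/(1+r)^5 + TV/(1+r)^5
    = 19760.57348 + 21814.53990 + 24082.00103 + 26585.14809 + 29348.47890 + 322833.26787 = 444424.00926

£444424.01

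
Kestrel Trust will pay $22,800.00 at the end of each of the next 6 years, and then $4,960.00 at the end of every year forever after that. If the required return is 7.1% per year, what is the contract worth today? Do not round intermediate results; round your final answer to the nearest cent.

PV of 6-year annuity: $22,800.00 × [1 − (1+0.071)^−6] / 0.071 = 108342.41533
Perpetuity value at year 6: $4,960.00 / 0.071 = 69859.15493
PV of perpetuity: 69859.15493 / (1+0.071)^6 = 46289.92773
Total PV = 108342.41533 + 46289.92773 = 154632.34307

$154632.34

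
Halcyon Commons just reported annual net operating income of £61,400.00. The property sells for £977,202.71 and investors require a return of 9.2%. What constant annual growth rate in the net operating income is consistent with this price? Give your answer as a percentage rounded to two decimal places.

P = D₀(1+g)/(r−g) ⇒ P(r−g) = D₀(1+g) ⇒ g(P+D₀) = P·r − D₀
g = (P·r − D₀)/(P + D₀) = (£977,202.71×0.092 − £61,400.00) / (£977,202.71 + £61,400.00) = 0.027443

2.74%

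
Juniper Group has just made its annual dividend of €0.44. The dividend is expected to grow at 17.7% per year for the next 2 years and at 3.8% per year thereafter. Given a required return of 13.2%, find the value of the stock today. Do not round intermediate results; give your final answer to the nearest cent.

D_1 = 0.51788
D_2 = 0.60954
Terminal value at year 2: TV = D_2×(1+g_2)/(r−g_2) = 0.63271/0.094 = 6.73093
P_0 = D_1/(1+r)^1 + D_2/(1+r)^2 + TV/(1+r)^2
    = 0.45749 + 0.47568 + 5.25270 = 6.18586

€6.19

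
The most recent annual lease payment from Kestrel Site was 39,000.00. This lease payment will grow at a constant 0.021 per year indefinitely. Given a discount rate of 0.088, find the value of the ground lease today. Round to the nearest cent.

594313.43

D₁ = D₀ × (1 + g) = 39,000.00 × 1.021 = 39,819.0000
Growing perpetuity: P = D₁ / (r − g) = 39,819.0000 / (0.088 − 0.021) = 594,313.43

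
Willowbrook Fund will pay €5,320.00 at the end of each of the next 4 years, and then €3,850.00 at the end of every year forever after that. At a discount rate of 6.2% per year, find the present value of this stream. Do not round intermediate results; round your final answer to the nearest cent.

PV of 4-year annuity: €5,320.00 × [1 − (1+0.062)^−4] / 0.062 = 18350.25110
Perpetuity value at year 4: €3,850.00 / 0.062 = 62096.77419
PV of perpetuity: 62096.77419 / (1+0.062)^4 = 48816.98722
Total PV = 18350.25110 + 48816.98722 = 67167.23831

€67167.24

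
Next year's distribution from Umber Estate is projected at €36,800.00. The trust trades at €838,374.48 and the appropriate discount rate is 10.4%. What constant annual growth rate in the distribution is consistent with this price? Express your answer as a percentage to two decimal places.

P = D₁/(r−g) ⇒ g = r − D₁/P = 0.104 − €36,800.00/€838,374.48 = 0.060106

6.01%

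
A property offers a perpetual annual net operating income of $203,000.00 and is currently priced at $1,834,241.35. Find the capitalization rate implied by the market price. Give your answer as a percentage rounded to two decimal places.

11.07%

P = C/r ⇒ r = C/P = $203,000.00/$1,834,241.35 = 0.110672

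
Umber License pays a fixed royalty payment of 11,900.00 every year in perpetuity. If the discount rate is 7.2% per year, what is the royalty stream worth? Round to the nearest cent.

165277.78

Level perpetuity: PV = C / r = 11,900.00 / 0.072 = 165,277.78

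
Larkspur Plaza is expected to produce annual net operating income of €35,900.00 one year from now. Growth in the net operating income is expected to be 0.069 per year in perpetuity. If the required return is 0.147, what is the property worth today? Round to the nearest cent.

Growing perpetuity: P = D₁ / (r − g) = €35,900.0000 / (0.147 − 0.069) = €460,256.41

€460256.41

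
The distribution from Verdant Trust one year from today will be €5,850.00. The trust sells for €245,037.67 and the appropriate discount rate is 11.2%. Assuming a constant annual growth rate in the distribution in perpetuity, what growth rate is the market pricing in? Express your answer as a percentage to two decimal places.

P = D₁/(r−g) ⇒ g = r − D₁/P = 0.112 − €5,850.00/€245,037.67 = 0.088126

8.81%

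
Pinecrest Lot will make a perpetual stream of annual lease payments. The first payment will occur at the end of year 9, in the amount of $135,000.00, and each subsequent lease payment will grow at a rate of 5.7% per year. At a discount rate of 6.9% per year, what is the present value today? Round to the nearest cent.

$6596762.99

Value at end of year 8: C₁ / (r − g) = $135,000.00 / (0.069 − 0.057) = $11,250,000.0000
Discount to today: PV = $11,250,000.0000 / (1 + 0.069)^8 = $11,250,000.0000 / 1.705382 = $6,596,762.99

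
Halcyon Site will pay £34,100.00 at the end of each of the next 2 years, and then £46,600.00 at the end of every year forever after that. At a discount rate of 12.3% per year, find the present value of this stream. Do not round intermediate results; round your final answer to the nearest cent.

£357819.14

PV of 2-year annuity: £34,100.00 × [1 − (1+0.123)^−2] / 0.123 = 57404.35752
Perpetuity value at year 2: £46,600.00 / 0.123 = 378861.78862
PV of perpetuity: 378861.78862 / (1+0.123)^2 = 300414.77804
Total PV = 57404.35752 + 300414.77804 = 357819.13557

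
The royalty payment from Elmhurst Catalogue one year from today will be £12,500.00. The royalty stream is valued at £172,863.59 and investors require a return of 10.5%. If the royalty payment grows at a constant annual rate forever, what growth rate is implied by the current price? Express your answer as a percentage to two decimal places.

3.27%

P = D₁/(r−g) ⇒ g = r − D₁/P = 0.105 − £12,500.00/£172,863.59 = 0.032689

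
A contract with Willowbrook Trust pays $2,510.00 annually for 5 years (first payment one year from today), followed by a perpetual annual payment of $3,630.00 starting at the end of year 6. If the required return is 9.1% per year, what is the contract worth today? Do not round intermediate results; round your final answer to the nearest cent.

$35544.98

PV of 5-year annuity: $2,510.00 × [1 − (1+0.091)^−5] / 0.091 = 9737.74531
Perpetuity value at year 5: $3,630.00 / 0.091 = 39890.10989
PV of perpetuity: 39890.10989 / (1+0.091)^5 = 25807.23519
Total PV = 9737.74531 + 25807.23519 = 35544.98051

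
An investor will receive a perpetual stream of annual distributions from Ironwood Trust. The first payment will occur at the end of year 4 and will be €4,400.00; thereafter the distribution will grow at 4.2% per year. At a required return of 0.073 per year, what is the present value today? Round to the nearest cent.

€114892.54

Value at end of year 3: C₁ / (r − g) = €4,400.00 / (0.073 − 0.042) = €141,935.4839
Discount to today: PV = €141,935.4839 / (1 + 0.073)^3 = €141,935.4839 / 1.235376 = €114,892.54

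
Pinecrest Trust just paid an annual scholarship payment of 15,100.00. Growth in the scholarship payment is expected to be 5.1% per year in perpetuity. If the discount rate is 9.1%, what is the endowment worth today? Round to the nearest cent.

396752.50

D₁ = D₀ × (1 + g) = 15,100.00 × 1.051 = 15,870.1000
Growing perpetuity: P = D₁ / (r − g) = 15,870.1000 / (0.091 − 0.051) = 396,752.50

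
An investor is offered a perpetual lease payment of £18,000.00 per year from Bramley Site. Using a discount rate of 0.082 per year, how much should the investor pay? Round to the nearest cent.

£219512.20

Level perpetuity: PV = C / r = £18,000.00 / 0.082 = £219,512.20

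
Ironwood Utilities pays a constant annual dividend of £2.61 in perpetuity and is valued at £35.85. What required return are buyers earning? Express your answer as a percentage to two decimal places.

7.28%

P = C/r ⇒ r = C/P = £2.61/£35.85 = 0.072803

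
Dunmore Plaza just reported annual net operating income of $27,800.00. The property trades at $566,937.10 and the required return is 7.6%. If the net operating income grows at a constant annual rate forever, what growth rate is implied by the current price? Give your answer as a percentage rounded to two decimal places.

2.57%

P = D₀(1+g)/(r−g) ⇒ P(r−g) = D₀(1+g) ⇒ g(P+D₀) = P·r − D₀
g = (P·r − D₀)/(P + D₀) = ($566,937.10×0.076 − $27,800.00) / ($566,937.10 + $27,800.00) = 0.025704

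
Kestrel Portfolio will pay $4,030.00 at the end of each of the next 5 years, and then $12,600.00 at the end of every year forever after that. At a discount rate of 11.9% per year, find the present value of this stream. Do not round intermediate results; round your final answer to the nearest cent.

$74912.74

PV of 5-year annuity: $4,030.00 × [1 − (1+0.119)^−5] / 0.119 = 14563.30885
Perpetuity value at year 5: $12,600.00 / 0.119 = 105882.35294
PV of perpetuity: 105882.35294 / (1+0.119)^5 = 60349.42702
Total PV = 14563.30885 + 60349.42702 = 74912.73586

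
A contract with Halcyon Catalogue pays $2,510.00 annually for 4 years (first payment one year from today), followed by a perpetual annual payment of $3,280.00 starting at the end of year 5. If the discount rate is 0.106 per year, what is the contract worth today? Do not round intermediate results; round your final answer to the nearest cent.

PV of 4-year annuity: $2,510.00 × [1 − (1+0.106)^−4] / 0.106 = 7854.11302
Perpetuity value at year 4: $3,280.00 / 0.106 = 30943.39623
PV of perpetuity: 30943.39623 / (1+0.106)^4 = 20679.85411
Total PV = 7854.11302 + 20679.85411 = 28533.96713

$28533.97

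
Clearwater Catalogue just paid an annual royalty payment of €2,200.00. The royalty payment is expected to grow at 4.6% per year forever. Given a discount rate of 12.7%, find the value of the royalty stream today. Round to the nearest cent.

€28409.88

D₁ = D₀ × (1 + g) = €2,200.00 × 1.046 = €2,301.2000
Growing perpetuity: P = D₁ / (r − g) = €2,301.2000 / (0.127 − 0.046) = €28,409.88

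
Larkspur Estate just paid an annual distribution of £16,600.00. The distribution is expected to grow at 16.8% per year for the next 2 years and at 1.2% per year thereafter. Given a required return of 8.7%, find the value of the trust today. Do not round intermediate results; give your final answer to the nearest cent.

£295618.26

D_1 = 19388.80000
D_2 = 22646.11840
Terminal value at year 2: TV = D_2×(1+g_2)/(r−g_2) = 22917.87182/0.075 = 305571.62428
P_0 = D_1/(1+r)^1 + D_2/(1+r)^2 + TV/(1+r)^2
    = 17836.98252 + 19166.14129 + 258615.13316 = 295618.25698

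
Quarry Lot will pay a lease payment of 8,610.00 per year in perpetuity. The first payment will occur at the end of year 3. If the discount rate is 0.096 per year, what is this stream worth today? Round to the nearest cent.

74663.92

Value at end of year 2: C / r = 8,610.00 / 0.096 = 89,687.5000
Discount to today: PV = 89,687.5000 / (1 + 0.096)^2 = 89,687.5000 / 1.201216 = 74,663.92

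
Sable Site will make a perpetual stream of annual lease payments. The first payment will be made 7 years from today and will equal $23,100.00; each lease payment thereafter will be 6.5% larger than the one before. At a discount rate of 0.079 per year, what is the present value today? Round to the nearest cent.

$1045575.21

Value at end of year 6: C₁ / (r − g) = $23,100.00 / (0.079 − 0.065) = $1,650,000.0000
Discount to today: PV = $1,650,000.0000 / (1 + 0.079)^6 = $1,650,000.0000 / 1.578079 = $1,045,575.21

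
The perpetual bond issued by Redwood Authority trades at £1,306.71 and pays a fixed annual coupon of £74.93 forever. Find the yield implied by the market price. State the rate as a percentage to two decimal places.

5.73%

P = C/r ⇒ r = C/P = £74.93/£1,306.71 = 0.057342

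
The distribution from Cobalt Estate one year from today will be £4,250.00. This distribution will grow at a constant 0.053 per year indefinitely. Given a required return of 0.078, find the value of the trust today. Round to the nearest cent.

Growing perpetuity: P = D₁ / (r − g) = £4,250.0000 / (0.078 − 0.053) = £170,000.00

£170000.00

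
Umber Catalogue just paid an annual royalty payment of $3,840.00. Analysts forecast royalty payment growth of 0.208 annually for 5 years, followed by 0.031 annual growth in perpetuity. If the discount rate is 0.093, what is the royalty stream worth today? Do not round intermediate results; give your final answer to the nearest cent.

$131481.43

D_1 = 4638.72000
D_2 = 5603.57376
D_3 = 6769.11710
D_4 = 8177.09346
D_5 = 9877.92890
Terminal value at year 5: TV = D_5×(1+g_2)/(r−g_2) = 10184.14469/0.062 = 164260.39830
P_0 = D_1/(1+r)^1 + D_2/(1+r)^2 + D_3/(1+r)^3 + D_4/(1+r)^4 + D_5/(1+r)^5 + TV/(1+r)^5
    = 4244.02562 + 4690.56079 + 5184.07817 + 5729.52098 + 6332.35255 + 105300.89485 = 131481.43295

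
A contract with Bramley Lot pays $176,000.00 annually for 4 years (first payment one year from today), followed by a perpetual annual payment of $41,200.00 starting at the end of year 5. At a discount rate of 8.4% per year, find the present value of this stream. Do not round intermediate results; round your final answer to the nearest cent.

$933004.36

PV of 4-year annuity: $176,000.00 × [1 − (1+0.084)^−4] / 0.084 = 577781.58590
Perpetuity value at year 4: $41,200.00 / 0.084 = 490476.19048
PV of perpetuity: 490476.19048 / (1+0.084)^4 = 355222.77378
Total PV = 577781.58590 + 355222.77378 = 933004.35968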